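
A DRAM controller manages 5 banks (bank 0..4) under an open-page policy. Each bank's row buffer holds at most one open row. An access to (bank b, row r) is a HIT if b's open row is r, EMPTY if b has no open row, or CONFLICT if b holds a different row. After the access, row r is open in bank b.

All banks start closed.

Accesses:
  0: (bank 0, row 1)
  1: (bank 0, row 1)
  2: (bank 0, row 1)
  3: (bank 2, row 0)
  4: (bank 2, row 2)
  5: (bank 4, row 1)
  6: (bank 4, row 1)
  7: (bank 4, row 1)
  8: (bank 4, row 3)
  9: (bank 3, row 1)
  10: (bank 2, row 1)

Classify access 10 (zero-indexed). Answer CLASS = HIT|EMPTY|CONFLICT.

CLASS = CONFLICT

step 0: bank0 None->1 [EMPTY]
step 1: bank0 1->1 [HIT]
step 2: bank0 1->1 [HIT]
step 3: bank2 None->0 [EMPTY]
step 4: bank2 0->2 [CONFLICT]
step 5: bank4 None->1 [EMPTY]
step 6: bank4 1->1 [HIT]
step 7: bank4 1->1 [HIT]
step 8: bank4 1->3 [CONFLICT]
step 9: bank3 None->1 [EMPTY]
step 10: bank2 2->1 [CONFLICT]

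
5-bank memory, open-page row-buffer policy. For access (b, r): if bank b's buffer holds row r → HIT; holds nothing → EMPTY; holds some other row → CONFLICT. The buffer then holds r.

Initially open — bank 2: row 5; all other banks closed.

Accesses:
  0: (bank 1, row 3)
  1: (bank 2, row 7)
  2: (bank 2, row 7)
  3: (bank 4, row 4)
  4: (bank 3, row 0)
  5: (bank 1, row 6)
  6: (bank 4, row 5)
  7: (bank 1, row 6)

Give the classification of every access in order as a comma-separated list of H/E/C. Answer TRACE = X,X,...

  [0] b1 r3: no row ⇒ E
  [1] b2 r7: had r5 ⇒ C
  [2] b2 r7: had r7 ⇒ H
  [3] b4 r4: no row ⇒ E
  [4] b3 r0: no row ⇒ E
  [5] b1 r6: had r3 ⇒ C
  [6] b4 r5: had r4 ⇒ C
  [7] b1 r6: had r6 ⇒ H

TRACE = E,C,H,E,E,C,C,H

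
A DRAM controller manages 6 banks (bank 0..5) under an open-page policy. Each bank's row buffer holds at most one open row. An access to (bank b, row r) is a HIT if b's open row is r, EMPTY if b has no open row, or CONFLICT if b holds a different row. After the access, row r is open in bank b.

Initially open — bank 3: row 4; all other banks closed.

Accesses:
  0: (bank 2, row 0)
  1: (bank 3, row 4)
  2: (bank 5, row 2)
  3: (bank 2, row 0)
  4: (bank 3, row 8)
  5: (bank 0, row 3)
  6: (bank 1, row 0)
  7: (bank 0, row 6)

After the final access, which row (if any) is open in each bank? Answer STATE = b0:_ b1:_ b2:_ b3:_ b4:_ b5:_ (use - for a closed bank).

STATE = b0:6 b1:0 b2:0 b3:8 b4:- b5:2

  [0] b2 r0: no row ⇒ E
  [1] b3 r4: had r4 ⇒ H
  [2] b5 r2: no row ⇒ E
  [3] b2 r0: had r0 ⇒ H
  [4] b3 r8: had r4 ⇒ C
  [5] b0 r3: no row ⇒ E
  [6] b1 r0: no row ⇒ E
  [7] b0 r6: had r3 ⇒ C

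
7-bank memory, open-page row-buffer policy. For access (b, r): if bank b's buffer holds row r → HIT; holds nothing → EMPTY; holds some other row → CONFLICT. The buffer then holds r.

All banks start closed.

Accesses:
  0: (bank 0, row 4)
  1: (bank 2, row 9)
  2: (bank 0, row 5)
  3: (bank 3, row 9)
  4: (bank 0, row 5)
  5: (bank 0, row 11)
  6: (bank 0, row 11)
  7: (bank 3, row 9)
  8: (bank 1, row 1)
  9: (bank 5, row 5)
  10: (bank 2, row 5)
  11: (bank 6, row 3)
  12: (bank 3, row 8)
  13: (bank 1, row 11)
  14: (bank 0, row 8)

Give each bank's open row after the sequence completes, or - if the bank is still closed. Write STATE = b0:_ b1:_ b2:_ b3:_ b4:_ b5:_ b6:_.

STATE = b0:8 b1:11 b2:5 b3:8 b4:- b5:5 b6:3

#0 (0,4) E
#1 (2,9) E
#2 (0,5) C  (was 4)
#3 (3,9) E
#4 (0,5) H  (was 5)
#5 (0,11) C  (was 5)
#6 (0,11) H  (was 11)
#7 (3,9) H  (was 9)
#8 (1,1) E
#9 (5,5) E
#10 (2,5) C  (was 9)
#11 (6,3) E
#12 (3,8) C  (was 9)
#13 (1,11) C  (was 1)
#14 (0,8) C  (was 11)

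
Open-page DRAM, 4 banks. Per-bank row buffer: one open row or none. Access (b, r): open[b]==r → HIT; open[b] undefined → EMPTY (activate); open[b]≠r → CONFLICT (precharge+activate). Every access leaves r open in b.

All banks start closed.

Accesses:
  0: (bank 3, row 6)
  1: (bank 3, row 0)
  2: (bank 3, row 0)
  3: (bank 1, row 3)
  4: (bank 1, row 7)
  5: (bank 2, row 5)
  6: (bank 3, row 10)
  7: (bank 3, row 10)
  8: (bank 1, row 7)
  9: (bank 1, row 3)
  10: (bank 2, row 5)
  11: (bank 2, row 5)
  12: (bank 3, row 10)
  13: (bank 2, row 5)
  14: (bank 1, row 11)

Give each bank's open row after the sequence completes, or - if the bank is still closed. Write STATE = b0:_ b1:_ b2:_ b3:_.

  [0] b3 r6: no row ⇒ E
  [1] b3 r0: had r6 ⇒ C
  [2] b3 r0: had r0 ⇒ H
  [3] b1 r3: no row ⇒ E
  [4] b1 r7: had r3 ⇒ C
  [5] b2 r5: no row ⇒ E
  [6] b3 r10: had r0 ⇒ C
  [7] b3 r10: had r10 ⇒ H
  [8] b1 r7: had r7 ⇒ H
  [9] b1 r3: had r7 ⇒ C
  [10] b2 r5: had r5 ⇒ H
  [11] b2 r5: had r5 ⇒ H
  [12] b3 r10: had r10 ⇒ H
  [13] b2 r5: had r5 ⇒ H
  [14] b1 r11: had r3 ⇒ C

STATE = b0:- b1:11 b2:5 b3:10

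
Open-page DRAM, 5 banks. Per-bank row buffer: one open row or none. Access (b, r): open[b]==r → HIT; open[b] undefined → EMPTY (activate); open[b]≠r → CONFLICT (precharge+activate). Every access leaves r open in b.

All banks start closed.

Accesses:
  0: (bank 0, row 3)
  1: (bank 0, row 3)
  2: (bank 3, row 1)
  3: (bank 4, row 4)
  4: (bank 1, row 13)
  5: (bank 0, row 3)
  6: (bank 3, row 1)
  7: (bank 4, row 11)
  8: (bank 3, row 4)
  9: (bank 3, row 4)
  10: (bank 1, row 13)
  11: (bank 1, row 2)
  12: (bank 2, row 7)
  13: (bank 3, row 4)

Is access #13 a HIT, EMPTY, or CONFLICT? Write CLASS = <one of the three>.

CLASS = HIT

  [0] b0 r3: no row ⇒ E
  [1] b0 r3: had r3 ⇒ H
  [2] b3 r1: no row ⇒ E
  [3] b4 r4: no row ⇒ E
  [4] b1 r13: no row ⇒ E
  [5] b0 r3: had r3 ⇒ H
  [6] b3 r1: had r1 ⇒ H
  [7] b4 r11: had r4 ⇒ C
  [8] b3 r4: had r1 ⇒ C
  [9] b3 r4: had r4 ⇒ H
  [10] b1 r13: had r13 ⇒ H
  [11] b1 r2: had r13 ⇒ C
  [12] b2 r7: no row ⇒ E
  [13] b3 r4: had r4 ⇒ H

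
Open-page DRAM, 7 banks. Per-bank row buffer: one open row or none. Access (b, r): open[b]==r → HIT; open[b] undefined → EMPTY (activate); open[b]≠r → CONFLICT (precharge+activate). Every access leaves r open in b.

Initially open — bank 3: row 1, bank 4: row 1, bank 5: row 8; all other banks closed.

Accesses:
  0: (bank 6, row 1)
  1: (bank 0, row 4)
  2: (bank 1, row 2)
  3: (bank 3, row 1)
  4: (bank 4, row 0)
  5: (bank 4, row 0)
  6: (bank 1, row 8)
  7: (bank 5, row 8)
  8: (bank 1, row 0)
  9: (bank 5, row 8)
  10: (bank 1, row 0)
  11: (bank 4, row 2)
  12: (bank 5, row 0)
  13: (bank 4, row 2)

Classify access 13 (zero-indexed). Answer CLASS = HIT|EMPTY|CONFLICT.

CLASS = HIT

#0 (6,1) E
#1 (0,4) E
#2 (1,2) E
#3 (3,1) H  (was 1)
#4 (4,0) C  (was 1)
#5 (4,0) H  (was 0)
#6 (1,8) C  (was 2)
#7 (5,8) H  (was 8)
#8 (1,0) C  (was 8)
#9 (5,8) H  (was 8)
#10 (1,0) H  (was 0)
#11 (4,2) C  (was 0)
#12 (5,0) C  (was 8)
#13 (4,2) H  (was 2)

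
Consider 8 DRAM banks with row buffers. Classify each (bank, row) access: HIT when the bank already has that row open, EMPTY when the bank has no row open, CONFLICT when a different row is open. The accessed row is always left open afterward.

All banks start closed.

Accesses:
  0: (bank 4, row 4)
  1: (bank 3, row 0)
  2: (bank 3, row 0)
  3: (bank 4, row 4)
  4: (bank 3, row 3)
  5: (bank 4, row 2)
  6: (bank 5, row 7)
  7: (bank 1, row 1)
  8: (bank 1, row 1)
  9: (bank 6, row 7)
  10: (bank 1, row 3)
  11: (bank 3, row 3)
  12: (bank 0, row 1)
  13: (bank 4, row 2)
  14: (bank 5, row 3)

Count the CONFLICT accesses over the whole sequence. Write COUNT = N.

step 0: bank4 None->4 [EMPTY]
step 1: bank3 None->0 [EMPTY]
step 2: bank3 0->0 [HIT]
step 3: bank4 4->4 [HIT]
step 4: bank3 0->3 [CONFLICT]
step 5: bank4 4->2 [CONFLICT]
step 6: bank5 None->7 [EMPTY]
step 7: bank1 None->1 [EMPTY]
step 8: bank1 1->1 [HIT]
step 9: bank6 None->7 [EMPTY]
step 10: bank1 1->3 [CONFLICT]
step 11: bank3 3->3 [HIT]
step 12: bank0 None->1 [EMPTY]
step 13: bank4 2->2 [HIT]
step 14: bank5 7->3 [CONFLICT]

COUNT = 4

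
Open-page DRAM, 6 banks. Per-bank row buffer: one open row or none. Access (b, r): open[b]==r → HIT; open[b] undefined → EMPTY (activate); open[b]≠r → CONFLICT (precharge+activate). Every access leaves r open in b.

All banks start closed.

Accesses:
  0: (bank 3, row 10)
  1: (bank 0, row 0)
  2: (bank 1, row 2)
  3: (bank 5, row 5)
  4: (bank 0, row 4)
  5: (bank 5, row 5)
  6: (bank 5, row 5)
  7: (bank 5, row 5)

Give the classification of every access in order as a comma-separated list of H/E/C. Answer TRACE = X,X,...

TRACE = E,E,E,E,C,H,H,H

0: bank 3 row 10 — prev None → EMPTY
1: bank 0 row 0 — prev None → EMPTY
2: bank 1 row 2 — prev None → EMPTY
3: bank 5 row 5 — prev None → EMPTY
4: bank 0 row 4 — prev 0 → CONFLICT
5: bank 5 row 5 — prev 5 → HIT
6: bank 5 row 5 — prev 5 → HIT
7: bank 5 row 5 — prev 5 → HIT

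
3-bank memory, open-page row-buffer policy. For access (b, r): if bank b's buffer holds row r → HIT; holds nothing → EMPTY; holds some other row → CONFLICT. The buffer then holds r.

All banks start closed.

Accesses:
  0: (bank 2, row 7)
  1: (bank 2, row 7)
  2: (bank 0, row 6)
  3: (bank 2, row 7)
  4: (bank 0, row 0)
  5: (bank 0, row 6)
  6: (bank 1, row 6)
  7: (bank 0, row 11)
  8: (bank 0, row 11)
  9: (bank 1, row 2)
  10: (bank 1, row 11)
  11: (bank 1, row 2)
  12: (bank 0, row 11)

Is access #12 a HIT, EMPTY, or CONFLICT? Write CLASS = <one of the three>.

CLASS = HIT

#0 (2,7) E
#1 (2,7) H  (was 7)
#2 (0,6) E
#3 (2,7) H  (was 7)
#4 (0,0) C  (was 6)
#5 (0,6) C  (was 0)
#6 (1,6) E
#7 (0,11) C  (was 6)
#8 (0,11) H  (was 11)
#9 (1,2) C  (was 6)
#10 (1,11) C  (was 2)
#11 (1,2) C  (was 11)
#12 (0,11) H  (was 11)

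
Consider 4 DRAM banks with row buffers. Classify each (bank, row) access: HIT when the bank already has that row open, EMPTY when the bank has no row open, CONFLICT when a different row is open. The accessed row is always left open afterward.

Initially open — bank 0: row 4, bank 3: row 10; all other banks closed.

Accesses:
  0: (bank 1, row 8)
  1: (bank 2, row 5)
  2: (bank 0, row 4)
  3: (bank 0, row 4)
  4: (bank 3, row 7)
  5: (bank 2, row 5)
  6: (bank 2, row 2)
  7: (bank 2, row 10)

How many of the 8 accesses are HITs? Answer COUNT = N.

COUNT = 3

#0 (1,8) E
#1 (2,5) E
#2 (0,4) H  (was 4)
#3 (0,4) H  (was 4)
#4 (3,7) C  (was 10)
#5 (2,5) H  (was 5)
#6 (2,2) C  (was 5)
#7 (2,10) C  (was 2)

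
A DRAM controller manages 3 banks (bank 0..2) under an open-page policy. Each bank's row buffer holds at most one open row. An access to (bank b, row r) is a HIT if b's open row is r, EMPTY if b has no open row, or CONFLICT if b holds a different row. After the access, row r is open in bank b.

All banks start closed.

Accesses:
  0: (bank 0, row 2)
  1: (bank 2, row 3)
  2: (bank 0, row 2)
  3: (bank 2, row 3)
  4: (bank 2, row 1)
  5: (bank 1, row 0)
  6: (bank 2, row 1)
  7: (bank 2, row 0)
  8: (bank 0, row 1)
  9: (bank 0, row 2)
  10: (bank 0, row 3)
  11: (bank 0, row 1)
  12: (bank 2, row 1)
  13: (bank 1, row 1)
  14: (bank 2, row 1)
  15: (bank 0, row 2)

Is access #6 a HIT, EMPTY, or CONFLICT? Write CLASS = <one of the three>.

step 0: bank0 None->2 [EMPTY]
step 1: bank2 None->3 [EMPTY]
step 2: bank0 2->2 [HIT]
step 3: bank2 3->3 [HIT]
step 4: bank2 3->1 [CONFLICT]
step 5: bank1 None->0 [EMPTY]
step 6: bank2 1->1 [HIT]
step 7: bank2 1->0 [CONFLICT]
step 8: bank0 2->1 [CONFLICT]
step 9: bank0 1->2 [CONFLICT]
step 10: bank0 2->3 [CONFLICT]
step 11: bank0 3->1 [CONFLICT]
step 12: bank2 0->1 [CONFLICT]
step 13: bank1 0->1 [CONFLICT]
step 14: bank2 1->1 [HIT]
step 15: bank0 1->2 [CONFLICT]

CLASS = HIT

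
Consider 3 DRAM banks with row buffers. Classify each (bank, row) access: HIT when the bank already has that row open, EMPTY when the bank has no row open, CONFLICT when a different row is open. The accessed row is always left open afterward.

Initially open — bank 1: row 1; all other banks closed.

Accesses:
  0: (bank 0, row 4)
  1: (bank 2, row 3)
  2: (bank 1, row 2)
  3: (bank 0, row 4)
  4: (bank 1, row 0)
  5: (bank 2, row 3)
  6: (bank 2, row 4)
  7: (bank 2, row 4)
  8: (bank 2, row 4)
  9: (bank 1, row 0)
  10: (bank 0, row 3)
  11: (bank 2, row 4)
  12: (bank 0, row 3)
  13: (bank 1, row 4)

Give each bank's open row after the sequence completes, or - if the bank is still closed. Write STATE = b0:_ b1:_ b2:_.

STATE = b0:3 b1:4 b2:4

#0 (0,4) E
#1 (2,3) E
#2 (1,2) C  (was 1)
#3 (0,4) H  (was 4)
#4 (1,0) C  (was 2)
#5 (2,3) H  (was 3)
#6 (2,4) C  (was 3)
#7 (2,4) H  (was 4)
#8 (2,4) H  (was 4)
#9 (1,0) H  (was 0)
#10 (0,3) C  (was 4)
#11 (2,4) H  (was 4)
#12 (0,3) H  (was 3)
#13 (1,4) C  (was 0)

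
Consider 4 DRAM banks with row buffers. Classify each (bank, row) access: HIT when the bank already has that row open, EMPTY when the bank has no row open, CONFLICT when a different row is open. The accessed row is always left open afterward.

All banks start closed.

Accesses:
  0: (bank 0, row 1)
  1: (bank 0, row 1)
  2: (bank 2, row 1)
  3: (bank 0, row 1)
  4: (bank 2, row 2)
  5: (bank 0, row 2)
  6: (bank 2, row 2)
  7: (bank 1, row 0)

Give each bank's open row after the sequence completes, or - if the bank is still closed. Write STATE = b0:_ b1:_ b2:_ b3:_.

0: bank 0 row 1 — prev None → EMPTY
1: bank 0 row 1 — prev 1 → HIT
2: bank 2 row 1 — prev None → EMPTY
3: bank 0 row 1 — prev 1 → HIT
4: bank 2 row 2 — prev 1 → CONFLICT
5: bank 0 row 2 — prev 1 → CONFLICT
6: bank 2 row 2 — prev 2 → HIT
7: bank 1 row 0 — prev None → EMPTY

STATE = b0:2 b1:0 b2:2 b3:-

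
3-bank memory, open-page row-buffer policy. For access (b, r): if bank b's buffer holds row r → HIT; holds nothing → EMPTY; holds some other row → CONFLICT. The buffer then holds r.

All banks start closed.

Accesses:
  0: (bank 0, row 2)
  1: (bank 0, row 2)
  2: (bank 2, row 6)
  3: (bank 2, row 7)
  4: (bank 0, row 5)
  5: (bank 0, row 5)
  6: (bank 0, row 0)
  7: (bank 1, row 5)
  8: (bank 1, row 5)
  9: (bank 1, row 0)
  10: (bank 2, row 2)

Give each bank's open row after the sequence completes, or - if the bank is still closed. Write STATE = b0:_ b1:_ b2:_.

STATE = b0:0 b1:0 b2:2

0: bank 0 row 2 — prev None → EMPTY
1: bank 0 row 2 — prev 2 → HIT
2: bank 2 row 6 — prev None → EMPTY
3: bank 2 row 7 — prev 6 → CONFLICT
4: bank 0 row 5 — prev 2 → CONFLICT
5: bank 0 row 5 — prev 5 → HIT
6: bank 0 row 0 — prev 5 → CONFLICT
7: bank 1 row 5 — prev None → EMPTY
8: bank 1 row 5 — prev 5 → HIT
9: bank 1 row 0 — prev 5 → CONFLICT
10: bank 2 row 2 — prev 7 → CONFLICT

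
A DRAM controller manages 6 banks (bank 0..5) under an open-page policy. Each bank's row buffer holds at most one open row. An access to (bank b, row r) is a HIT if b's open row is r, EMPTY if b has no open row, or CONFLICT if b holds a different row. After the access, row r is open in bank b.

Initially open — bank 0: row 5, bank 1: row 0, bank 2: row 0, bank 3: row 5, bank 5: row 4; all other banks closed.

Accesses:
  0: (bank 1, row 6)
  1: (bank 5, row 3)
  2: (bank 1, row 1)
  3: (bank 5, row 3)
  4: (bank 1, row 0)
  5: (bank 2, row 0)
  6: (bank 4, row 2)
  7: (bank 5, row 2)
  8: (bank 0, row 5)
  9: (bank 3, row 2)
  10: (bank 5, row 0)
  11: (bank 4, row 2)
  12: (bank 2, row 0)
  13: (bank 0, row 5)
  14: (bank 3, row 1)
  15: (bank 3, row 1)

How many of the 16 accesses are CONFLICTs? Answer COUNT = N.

step 0: bank1 0->6 [CONFLICT]
step 1: bank5 4->3 [CONFLICT]
step 2: bank1 6->1 [CONFLICT]
step 3: bank5 3->3 [HIT]
step 4: bank1 1->0 [CONFLICT]
step 5: bank2 0->0 [HIT]
step 6: bank4 None->2 [EMPTY]
step 7: bank5 3->2 [CONFLICT]
step 8: bank0 5->5 [HIT]
step 9: bank3 5->2 [CONFLICT]
step 10: bank5 2->0 [CONFLICT]
step 11: bank4 2->2 [HIT]
step 12: bank2 0->0 [HIT]
step 13: bank0 5->5 [HIT]
step 14: bank3 2->1 [CONFLICT]
step 15: bank3 1->1 [HIT]

COUNT = 8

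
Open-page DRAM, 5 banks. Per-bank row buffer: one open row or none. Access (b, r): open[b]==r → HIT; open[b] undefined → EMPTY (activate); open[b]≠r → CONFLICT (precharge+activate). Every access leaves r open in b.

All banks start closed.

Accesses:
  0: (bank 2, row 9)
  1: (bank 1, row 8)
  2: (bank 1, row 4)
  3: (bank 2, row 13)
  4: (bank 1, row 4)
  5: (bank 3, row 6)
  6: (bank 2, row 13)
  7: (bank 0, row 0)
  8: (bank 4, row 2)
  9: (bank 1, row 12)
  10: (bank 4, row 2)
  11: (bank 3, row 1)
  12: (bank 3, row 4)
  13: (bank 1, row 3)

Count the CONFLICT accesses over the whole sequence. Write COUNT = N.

COUNT = 6

step 0: bank2 None->9 [EMPTY]
step 1: bank1 None->8 [EMPTY]
step 2: bank1 8->4 [CONFLICT]
step 3: bank2 9->13 [CONFLICT]
step 4: bank1 4->4 [HIT]
step 5: bank3 None->6 [EMPTY]
step 6: bank2 13->13 [HIT]
step 7: bank0 None->0 [EMPTY]
step 8: bank4 None->2 [EMPTY]
step 9: bank1 4->12 [CONFLICT]
step 10: bank4 2->2 [HIT]
step 11: bank3 6->1 [CONFLICT]
step 12: bank3 1->4 [CONFLICT]
step 13: bank1 12->3 [CONFLICT]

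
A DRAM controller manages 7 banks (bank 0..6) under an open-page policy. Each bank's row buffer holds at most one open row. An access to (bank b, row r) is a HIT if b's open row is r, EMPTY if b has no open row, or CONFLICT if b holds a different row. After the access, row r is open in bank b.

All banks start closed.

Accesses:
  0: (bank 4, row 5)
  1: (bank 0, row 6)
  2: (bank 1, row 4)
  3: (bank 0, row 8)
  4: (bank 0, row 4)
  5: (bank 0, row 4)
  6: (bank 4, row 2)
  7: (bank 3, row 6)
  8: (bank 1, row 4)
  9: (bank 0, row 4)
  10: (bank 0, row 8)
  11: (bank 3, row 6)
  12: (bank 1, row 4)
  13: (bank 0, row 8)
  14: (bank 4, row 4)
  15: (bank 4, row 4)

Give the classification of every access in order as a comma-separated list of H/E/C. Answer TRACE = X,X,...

  [0] b4 r5: no row ⇒ E
  [1] b0 r6: no row ⇒ E
  [2] b1 r4: no row ⇒ E
  [3] b0 r8: had r6 ⇒ C
  [4] b0 r4: had r8 ⇒ C
  [5] b0 r4: had r4 ⇒ H
  [6] b4 r2: had r5 ⇒ C
  [7] b3 r6: no row ⇒ E
  [8] b1 r4: had r4 ⇒ H
  [9] b0 r4: had r4 ⇒ H
  [10] b0 r8: had r4 ⇒ C
  [11] b3 r6: had r6 ⇒ H
  [12] b1 r4: had r4 ⇒ H
  [13] b0 r8: had r8 ⇒ H
  [14] b4 r4: had r2 ⇒ C
  [15] b4 r4: had r4 ⇒ H

TRACE = E,E,E,C,C,H,C,E,H,H,C,H,H,H,C,H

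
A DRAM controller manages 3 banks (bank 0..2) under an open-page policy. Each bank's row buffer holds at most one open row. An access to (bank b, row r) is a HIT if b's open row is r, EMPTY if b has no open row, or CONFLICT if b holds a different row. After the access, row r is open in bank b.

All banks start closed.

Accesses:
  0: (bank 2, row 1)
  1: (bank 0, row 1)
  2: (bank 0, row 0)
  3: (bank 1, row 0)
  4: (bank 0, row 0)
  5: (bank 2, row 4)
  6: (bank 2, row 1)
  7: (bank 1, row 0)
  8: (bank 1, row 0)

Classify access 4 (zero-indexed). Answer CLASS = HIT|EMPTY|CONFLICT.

  [0] b2 r1: no row ⇒ E
  [1] b0 r1: no row ⇒ E
  [2] b0 r0: had r1 ⇒ C
  [3] b1 r0: no row ⇒ E
  [4] b0 r0: had r0 ⇒ H
  [5] b2 r4: had r1 ⇒ C
  [6] b2 r1: had r4 ⇒ C
  [7] b1 r0: had r0 ⇒ H
  [8] b1 r0: had r0 ⇒ H

CLASS = HIT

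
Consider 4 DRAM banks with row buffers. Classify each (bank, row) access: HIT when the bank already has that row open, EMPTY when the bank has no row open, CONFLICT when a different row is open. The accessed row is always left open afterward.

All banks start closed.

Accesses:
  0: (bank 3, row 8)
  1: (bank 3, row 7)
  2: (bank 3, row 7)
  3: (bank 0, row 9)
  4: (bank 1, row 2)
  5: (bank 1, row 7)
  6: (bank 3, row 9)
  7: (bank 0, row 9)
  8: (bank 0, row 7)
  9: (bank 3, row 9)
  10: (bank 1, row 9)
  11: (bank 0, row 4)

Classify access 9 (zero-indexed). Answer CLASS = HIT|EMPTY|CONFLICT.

CLASS = HIT

  [0] b3 r8: no row ⇒ E
  [1] b3 r7: had r8 ⇒ C
  [2] b3 r7: had r7 ⇒ H
  [3] b0 r9: no row ⇒ E
  [4] b1 r2: no row ⇒ E
  [5] b1 r7: had r2 ⇒ C
  [6] b3 r9: had r7 ⇒ C
  [7] b0 r9: had r9 ⇒ H
  [8] b0 r7: had r9 ⇒ C
  [9] b3 r9: had r9 ⇒ H
  [10] b1 r9: had r7 ⇒ C
  [11] b0 r4: had r7 ⇒ C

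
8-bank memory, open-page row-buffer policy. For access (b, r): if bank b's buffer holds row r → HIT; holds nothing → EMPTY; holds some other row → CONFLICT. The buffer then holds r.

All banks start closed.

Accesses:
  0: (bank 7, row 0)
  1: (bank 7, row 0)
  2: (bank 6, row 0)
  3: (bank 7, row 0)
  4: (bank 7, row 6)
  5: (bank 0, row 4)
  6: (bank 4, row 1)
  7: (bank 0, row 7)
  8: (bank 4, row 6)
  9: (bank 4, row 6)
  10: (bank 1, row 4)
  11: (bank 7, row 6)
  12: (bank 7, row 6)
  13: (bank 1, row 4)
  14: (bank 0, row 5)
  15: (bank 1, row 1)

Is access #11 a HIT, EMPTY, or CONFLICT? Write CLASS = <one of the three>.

step 0: bank7 None->0 [EMPTY]
step 1: bank7 0->0 [HIT]
step 2: bank6 None->0 [EMPTY]
step 3: bank7 0->0 [HIT]
step 4: bank7 0->6 [CONFLICT]
step 5: bank0 None->4 [EMPTY]
step 6: bank4 None->1 [EMPTY]
step 7: bank0 4->7 [CONFLICT]
step 8: bank4 1->6 [CONFLICT]
step 9: bank4 6->6 [HIT]
step 10: bank1 None->4 [EMPTY]
step 11: bank7 6->6 [HIT]
step 12: bank7 6->6 [HIT]
step 13: bank1 4->4 [HIT]
step 14: bank0 7->5 [CONFLICT]
step 15: bank1 4->1 [CONFLICT]

CLASS = HIT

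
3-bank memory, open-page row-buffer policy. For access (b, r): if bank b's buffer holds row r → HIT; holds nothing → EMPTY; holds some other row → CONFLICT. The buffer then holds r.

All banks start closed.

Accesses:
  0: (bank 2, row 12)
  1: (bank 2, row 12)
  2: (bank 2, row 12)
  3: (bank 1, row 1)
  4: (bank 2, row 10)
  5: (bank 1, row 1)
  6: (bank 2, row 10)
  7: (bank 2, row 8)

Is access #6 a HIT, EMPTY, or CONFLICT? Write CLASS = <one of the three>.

0: bank 2 row 12 — prev None → EMPTY
1: bank 2 row 12 — prev 12 → HIT
2: bank 2 row 12 — prev 12 → HIT
3: bank 1 row 1 — prev None → EMPTY
4: bank 2 row 10 — prev 12 → CONFLICT
5: bank 1 row 1 — prev 1 → HIT
6: bank 2 row 10 — prev 10 → HIT
7: bank 2 row 8 — prev 10 → CONFLICT

CLASS = HIT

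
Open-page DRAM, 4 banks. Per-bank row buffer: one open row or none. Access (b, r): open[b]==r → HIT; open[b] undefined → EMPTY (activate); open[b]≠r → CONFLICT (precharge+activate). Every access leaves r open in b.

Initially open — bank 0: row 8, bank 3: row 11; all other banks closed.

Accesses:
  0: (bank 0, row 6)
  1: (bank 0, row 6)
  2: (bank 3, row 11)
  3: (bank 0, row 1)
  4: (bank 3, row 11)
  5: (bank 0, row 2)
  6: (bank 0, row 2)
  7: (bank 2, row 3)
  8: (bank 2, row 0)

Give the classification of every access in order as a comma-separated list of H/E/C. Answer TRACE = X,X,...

#0 (0,6) C  (was 8)
#1 (0,6) H  (was 6)
#2 (3,11) H  (was 11)
#3 (0,1) C  (was 6)
#4 (3,11) H  (was 11)
#5 (0,2) C  (was 1)
#6 (0,2) H  (was 2)
#7 (2,3) E
#8 (2,0) C  (was 3)

TRACE = C,H,H,C,H,C,H,E,C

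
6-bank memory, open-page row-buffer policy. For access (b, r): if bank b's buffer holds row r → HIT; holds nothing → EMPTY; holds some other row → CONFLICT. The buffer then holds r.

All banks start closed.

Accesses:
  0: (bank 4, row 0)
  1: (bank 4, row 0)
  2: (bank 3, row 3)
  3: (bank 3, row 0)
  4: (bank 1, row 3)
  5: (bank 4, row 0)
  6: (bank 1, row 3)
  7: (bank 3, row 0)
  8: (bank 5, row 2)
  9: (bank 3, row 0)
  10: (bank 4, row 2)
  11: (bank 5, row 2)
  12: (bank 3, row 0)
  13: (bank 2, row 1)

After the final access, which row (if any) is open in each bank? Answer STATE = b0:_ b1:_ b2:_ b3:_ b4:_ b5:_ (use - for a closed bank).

  [0] b4 r0: no row ⇒ E
  [1] b4 r0: had r0 ⇒ H
  [2] b3 r3: no row ⇒ E
  [3] b3 r0: had r3 ⇒ C
  [4] b1 r3: no row ⇒ E
  [5] b4 r0: had r0 ⇒ H
  [6] b1 r3: had r3 ⇒ H
  [7] b3 r0: had r0 ⇒ H
  [8] b5 r2: no row ⇒ E
  [9] b3 r0: had r0 ⇒ H
  [10] b4 r2: had r0 ⇒ C
  [11] b5 r2: had r2 ⇒ H
  [12] b3 r0: had r0 ⇒ H
  [13] b2 r1: no row ⇒ E

STATE = b0:- b1:3 b2:1 b3:0 b4:2 b5:2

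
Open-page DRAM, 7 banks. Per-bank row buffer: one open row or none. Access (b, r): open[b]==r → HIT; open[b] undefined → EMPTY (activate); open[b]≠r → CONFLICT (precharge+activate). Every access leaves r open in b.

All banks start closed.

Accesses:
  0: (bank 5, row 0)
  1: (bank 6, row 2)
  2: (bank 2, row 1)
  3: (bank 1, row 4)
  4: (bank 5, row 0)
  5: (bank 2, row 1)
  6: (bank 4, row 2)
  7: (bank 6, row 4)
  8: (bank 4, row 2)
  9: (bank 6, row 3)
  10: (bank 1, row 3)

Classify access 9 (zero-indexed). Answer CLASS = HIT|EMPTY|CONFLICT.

#0 (5,0) E
#1 (6,2) E
#2 (2,1) E
#3 (1,4) E
#4 (5,0) H  (was 0)
#5 (2,1) H  (was 1)
#6 (4,2) E
#7 (6,4) C  (was 2)
#8 (4,2) H  (was 2)
#9 (6,3) C  (was 4)
#10 (1,3) C  (was 4)

CLASS = CONFLICT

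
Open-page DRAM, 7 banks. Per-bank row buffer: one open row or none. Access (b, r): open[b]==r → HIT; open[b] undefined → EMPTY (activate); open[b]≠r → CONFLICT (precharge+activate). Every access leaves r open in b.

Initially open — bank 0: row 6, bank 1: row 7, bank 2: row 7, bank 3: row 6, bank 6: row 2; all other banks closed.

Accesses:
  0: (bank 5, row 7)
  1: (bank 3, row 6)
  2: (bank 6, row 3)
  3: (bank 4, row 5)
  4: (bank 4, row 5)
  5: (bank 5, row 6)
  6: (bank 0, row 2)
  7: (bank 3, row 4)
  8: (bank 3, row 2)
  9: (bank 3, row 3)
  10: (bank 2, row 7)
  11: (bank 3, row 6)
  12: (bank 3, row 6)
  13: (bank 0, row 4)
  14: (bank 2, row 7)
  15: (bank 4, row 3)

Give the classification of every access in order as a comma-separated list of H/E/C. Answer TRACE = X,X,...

0: bank 5 row 7 — prev None → EMPTY
1: bank 3 row 6 — prev 6 → HIT
2: bank 6 row 3 — prev 2 → CONFLICT
3: bank 4 row 5 — prev None → EMPTY
4: bank 4 row 5 — prev 5 → HIT
5: bank 5 row 6 — prev 7 → CONFLICT
6: bank 0 row 2 — prev 6 → CONFLICT
7: bank 3 row 4 — prev 6 → CONFLICT
8: bank 3 row 2 — prev 4 → CONFLICT
9: bank 3 row 3 — prev 2 → CONFLICT
10: bank 2 row 7 — prev 7 → HIT
11: bank 3 row 6 — prev 3 → CONFLICT
12: bank 3 row 6 — prev 6 → HIT
13: bank 0 row 4 — prev 2 → CONFLICT
14: bank 2 row 7 — prev 7 → HIT
15: bank 4 row 3 — prev 5 → CONFLICT

TRACE = E,H,C,E,H,C,C,C,C,C,H,C,H,C,H,C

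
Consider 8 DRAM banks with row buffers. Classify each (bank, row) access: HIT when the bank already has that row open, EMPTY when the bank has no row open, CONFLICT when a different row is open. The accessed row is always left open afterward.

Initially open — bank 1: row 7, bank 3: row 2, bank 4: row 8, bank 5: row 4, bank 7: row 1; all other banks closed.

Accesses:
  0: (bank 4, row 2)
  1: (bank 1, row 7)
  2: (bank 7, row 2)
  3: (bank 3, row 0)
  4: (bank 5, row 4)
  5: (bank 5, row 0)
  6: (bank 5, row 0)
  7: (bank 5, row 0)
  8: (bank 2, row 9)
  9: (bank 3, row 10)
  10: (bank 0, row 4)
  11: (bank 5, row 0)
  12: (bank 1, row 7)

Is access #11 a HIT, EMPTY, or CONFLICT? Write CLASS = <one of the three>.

CLASS = HIT

step 0: bank4 8->2 [CONFLICT]
step 1: bank1 7->7 [HIT]
step 2: bank7 1->2 [CONFLICT]
step 3: bank3 2->0 [CONFLICT]
step 4: bank5 4->4 [HIT]
step 5: bank5 4->0 [CONFLICT]
step 6: bank5 0->0 [HIT]
step 7: bank5 0->0 [HIT]
step 8: bank2 None->9 [EMPTY]
step 9: bank3 0->10 [CONFLICT]
step 10: bank0 None->4 [EMPTY]
step 11: bank5 0->0 [HIT]
step 12: bank1 7->7 [HIT]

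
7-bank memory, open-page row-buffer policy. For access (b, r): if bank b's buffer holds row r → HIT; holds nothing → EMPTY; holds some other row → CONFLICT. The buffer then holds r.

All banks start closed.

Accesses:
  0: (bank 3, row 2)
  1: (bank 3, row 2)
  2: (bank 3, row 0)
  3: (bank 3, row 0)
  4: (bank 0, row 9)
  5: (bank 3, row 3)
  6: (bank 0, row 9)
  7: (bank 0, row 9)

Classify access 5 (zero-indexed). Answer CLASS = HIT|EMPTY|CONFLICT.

#0 (3,2) E
#1 (3,2) H  (was 2)
#2 (3,0) C  (was 2)
#3 (3,0) H  (was 0)
#4 (0,9) E
#5 (3,3) C  (was 0)
#6 (0,9) H  (was 9)
#7 (0,9) H  (was 9)

CLASS = CONFLICT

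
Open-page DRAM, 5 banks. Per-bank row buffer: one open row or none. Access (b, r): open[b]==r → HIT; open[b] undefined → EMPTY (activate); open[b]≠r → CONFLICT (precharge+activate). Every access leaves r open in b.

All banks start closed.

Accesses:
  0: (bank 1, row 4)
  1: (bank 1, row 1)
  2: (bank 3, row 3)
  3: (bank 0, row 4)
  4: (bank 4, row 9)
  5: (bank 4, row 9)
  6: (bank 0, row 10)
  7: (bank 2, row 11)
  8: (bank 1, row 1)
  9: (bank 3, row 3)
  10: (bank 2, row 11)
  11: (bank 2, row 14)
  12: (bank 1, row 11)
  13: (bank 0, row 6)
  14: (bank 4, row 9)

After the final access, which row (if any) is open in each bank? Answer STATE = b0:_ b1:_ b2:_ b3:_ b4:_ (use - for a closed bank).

STATE = b0:6 b1:11 b2:14 b3:3 b4:9

step 0: bank1 None->4 [EMPTY]
step 1: bank1 4->1 [CONFLICT]
step 2: bank3 None->3 [EMPTY]
step 3: bank0 None->4 [EMPTY]
step 4: bank4 None->9 [EMPTY]
step 5: bank4 9->9 [HIT]
step 6: bank0 4->10 [CONFLICT]
step 7: bank2 None->11 [EMPTY]
step 8: bank1 1->1 [HIT]
step 9: bank3 3->3 [HIT]
step 10: bank2 11->11 [HIT]
step 11: bank2 11->14 [CONFLICT]
step 12: bank1 1->11 [CONFLICT]
step 13: bank0 10->6 [CONFLICT]
step 14: bank4 9->9 [HIT]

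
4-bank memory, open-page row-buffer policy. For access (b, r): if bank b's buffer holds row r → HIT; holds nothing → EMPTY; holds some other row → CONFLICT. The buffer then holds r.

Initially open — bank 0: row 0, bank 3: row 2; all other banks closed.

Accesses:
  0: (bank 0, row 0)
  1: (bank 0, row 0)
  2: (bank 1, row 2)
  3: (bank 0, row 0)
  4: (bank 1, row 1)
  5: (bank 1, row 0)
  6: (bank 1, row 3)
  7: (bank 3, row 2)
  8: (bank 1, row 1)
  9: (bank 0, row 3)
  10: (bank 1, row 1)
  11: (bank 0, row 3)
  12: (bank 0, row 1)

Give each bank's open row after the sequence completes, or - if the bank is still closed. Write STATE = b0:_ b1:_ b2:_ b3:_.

#0 (0,0) H  (was 0)
#1 (0,0) H  (was 0)
#2 (1,2) E
#3 (0,0) H  (was 0)
#4 (1,1) C  (was 2)
#5 (1,0) C  (was 1)
#6 (1,3) C  (was 0)
#7 (3,2) H  (was 2)
#8 (1,1) C  (was 3)
#9 (0,3) C  (was 0)
#10 (1,1) H  (was 1)
#11 (0,3) H  (was 3)
#12 (0,1) C  (was 3)

STATE = b0:1 b1:1 b2:- b3:2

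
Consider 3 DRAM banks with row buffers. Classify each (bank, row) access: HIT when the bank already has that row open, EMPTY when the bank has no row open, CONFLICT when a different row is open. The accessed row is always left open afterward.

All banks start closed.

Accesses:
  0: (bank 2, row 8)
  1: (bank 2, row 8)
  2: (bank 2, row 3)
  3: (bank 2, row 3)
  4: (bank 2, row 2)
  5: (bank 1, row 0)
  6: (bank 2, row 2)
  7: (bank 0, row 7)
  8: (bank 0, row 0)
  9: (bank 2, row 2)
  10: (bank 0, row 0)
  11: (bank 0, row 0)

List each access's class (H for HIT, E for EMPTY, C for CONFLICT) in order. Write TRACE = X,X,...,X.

TRACE = E,H,C,H,C,E,H,E,C,H,H,H

step 0: bank2 None->8 [EMPTY]
step 1: bank2 8->8 [HIT]
step 2: bank2 8->3 [CONFLICT]
step 3: bank2 3->3 [HIT]
step 4: bank2 3->2 [CONFLICT]
step 5: bank1 None->0 [EMPTY]
step 6: bank2 2->2 [HIT]
step 7: bank0 None->7 [EMPTY]
step 8: bank0 7->0 [CONFLICT]
step 9: bank2 2->2 [HIT]
step 10: bank0 0->0 [HIT]
step 11: bank0 0->0 [HIT]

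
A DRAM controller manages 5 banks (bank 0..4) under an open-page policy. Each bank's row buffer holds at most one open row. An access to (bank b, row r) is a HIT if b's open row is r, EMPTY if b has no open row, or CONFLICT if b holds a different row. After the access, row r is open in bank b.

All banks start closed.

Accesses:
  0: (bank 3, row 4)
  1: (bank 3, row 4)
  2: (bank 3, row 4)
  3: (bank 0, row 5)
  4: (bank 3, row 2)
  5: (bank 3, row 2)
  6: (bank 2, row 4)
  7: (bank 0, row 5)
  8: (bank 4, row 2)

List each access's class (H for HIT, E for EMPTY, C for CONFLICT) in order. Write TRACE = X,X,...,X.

TRACE = E,H,H,E,C,H,E,H,E

step 0: bank3 None->4 [EMPTY]
step 1: bank3 4->4 [HIT]
step 2: bank3 4->4 [HIT]
step 3: bank0 None->5 [EMPTY]
step 4: bank3 4->2 [CONFLICT]
step 5: bank3 2->2 [HIT]
step 6: bank2 None->4 [EMPTY]
step 7: bank0 5->5 [HIT]
step 8: bank4 None->2 [EMPTY]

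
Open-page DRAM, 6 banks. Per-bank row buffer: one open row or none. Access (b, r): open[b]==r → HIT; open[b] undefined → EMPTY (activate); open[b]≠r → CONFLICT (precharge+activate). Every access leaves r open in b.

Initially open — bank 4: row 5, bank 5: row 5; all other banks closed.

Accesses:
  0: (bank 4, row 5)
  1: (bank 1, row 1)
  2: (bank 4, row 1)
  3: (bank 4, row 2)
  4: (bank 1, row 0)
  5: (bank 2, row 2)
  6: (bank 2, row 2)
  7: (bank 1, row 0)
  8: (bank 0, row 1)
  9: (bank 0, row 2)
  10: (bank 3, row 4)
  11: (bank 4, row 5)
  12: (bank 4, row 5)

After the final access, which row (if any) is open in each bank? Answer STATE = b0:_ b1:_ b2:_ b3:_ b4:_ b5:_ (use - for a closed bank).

#0 (4,5) H  (was 5)
#1 (1,1) E
#2 (4,1) C  (was 5)
#3 (4,2) C  (was 1)
#4 (1,0) C  (was 1)
#5 (2,2) E
#6 (2,2) H  (was 2)
#7 (1,0) H  (was 0)
#8 (0,1) E
#9 (0,2) C  (was 1)
#10 (3,4) E
#11 (4,5) C  (was 2)
#12 (4,5) H  (was 5)

STATE = b0:2 b1:0 b2:2 b3:4 b4:5 b5:5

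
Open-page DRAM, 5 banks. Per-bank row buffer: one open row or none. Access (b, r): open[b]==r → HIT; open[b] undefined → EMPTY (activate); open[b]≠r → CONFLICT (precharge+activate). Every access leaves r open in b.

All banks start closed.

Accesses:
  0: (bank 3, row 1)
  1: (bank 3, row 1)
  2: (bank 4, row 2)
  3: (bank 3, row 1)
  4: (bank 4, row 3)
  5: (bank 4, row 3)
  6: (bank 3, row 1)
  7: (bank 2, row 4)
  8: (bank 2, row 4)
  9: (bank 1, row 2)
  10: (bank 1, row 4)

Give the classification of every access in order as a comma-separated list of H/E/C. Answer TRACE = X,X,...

TRACE = E,H,E,H,C,H,H,E,H,E,C

step 0: bank3 None->1 [EMPTY]
step 1: bank3 1->1 [HIT]
step 2: bank4 None->2 [EMPTY]
step 3: bank3 1->1 [HIT]
step 4: bank4 2->3 [CONFLICT]
step 5: bank4 3->3 [HIT]
step 6: bank3 1->1 [HIT]
step 7: bank2 None->4 [EMPTY]
step 8: bank2 4->4 [HIT]
step 9: bank1 None->2 [EMPTY]
step 10: bank1 2->4 [CONFLICT]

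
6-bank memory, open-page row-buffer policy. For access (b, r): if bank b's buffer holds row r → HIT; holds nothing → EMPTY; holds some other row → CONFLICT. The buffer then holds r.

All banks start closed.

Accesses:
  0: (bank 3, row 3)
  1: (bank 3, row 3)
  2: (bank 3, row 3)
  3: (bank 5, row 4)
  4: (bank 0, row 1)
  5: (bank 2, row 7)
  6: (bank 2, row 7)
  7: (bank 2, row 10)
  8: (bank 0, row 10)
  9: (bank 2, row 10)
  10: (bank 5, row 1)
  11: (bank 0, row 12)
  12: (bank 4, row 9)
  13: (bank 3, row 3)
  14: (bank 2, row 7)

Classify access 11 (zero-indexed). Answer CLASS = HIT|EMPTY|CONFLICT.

  [0] b3 r3: no row ⇒ E
  [1] b3 r3: had r3 ⇒ H
  [2] b3 r3: had r3 ⇒ H
  [3] b5 r4: no row ⇒ E
  [4] b0 r1: no row ⇒ E
  [5] b2 r7: no row ⇒ E
  [6] b2 r7: had r7 ⇒ H
  [7] b2 r10: had r7 ⇒ C
  [8] b0 r10: had r1 ⇒ C
  [9] b2 r10: had r10 ⇒ H
  [10] b5 r1: had r4 ⇒ C
  [11] b0 r12: had r10 ⇒ C
  [12] b4 r9: no row ⇒ E
  [13] b3 r3: had r3 ⇒ H
  [14] b2 r7: had r10 ⇒ C

CLASS = CONFLICT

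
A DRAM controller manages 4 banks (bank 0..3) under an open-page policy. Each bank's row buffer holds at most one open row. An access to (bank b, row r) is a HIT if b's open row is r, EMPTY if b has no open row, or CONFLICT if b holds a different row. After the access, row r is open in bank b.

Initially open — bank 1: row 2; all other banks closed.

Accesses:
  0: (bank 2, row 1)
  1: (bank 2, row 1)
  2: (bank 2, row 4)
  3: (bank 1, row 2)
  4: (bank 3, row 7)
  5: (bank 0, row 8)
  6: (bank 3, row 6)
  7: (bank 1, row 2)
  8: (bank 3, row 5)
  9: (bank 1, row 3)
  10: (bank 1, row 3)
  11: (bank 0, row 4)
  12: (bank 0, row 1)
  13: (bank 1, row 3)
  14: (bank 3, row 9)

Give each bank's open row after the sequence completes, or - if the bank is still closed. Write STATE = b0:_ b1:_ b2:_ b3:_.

#0 (2,1) E
#1 (2,1) H  (was 1)
#2 (2,4) C  (was 1)
#3 (1,2) H  (was 2)
#4 (3,7) E
#5 (0,8) E
#6 (3,6) C  (was 7)
#7 (1,2) H  (was 2)
#8 (3,5) C  (was 6)
#9 (1,3) C  (was 2)
#10 (1,3) H  (was 3)
#11 (0,4) C  (was 8)
#12 (0,1) C  (was 4)
#13 (1,3) H  (was 3)
#14 (3,9) C  (was 5)

STATE = b0:1 b1:3 b2:4 b3:9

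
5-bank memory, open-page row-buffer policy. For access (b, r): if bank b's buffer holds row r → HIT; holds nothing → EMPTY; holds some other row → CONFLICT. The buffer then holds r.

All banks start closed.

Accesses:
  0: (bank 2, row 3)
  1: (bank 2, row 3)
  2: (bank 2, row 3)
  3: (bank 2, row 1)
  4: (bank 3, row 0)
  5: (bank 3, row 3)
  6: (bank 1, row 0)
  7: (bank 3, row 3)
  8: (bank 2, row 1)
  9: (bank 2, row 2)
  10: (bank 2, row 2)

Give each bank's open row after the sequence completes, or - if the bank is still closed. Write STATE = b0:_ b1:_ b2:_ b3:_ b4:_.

STATE = b0:- b1:0 b2:2 b3:3 b4:-

#0 (2,3) E
#1 (2,3) H  (was 3)
#2 (2,3) H  (was 3)
#3 (2,1) C  (was 3)
#4 (3,0) E
#5 (3,3) C  (was 0)
#6 (1,0) E
#7 (3,3) H  (was 3)
#8 (2,1) H  (was 1)
#9 (2,2) C  (was 1)
#10 (2,2) H  (was 2)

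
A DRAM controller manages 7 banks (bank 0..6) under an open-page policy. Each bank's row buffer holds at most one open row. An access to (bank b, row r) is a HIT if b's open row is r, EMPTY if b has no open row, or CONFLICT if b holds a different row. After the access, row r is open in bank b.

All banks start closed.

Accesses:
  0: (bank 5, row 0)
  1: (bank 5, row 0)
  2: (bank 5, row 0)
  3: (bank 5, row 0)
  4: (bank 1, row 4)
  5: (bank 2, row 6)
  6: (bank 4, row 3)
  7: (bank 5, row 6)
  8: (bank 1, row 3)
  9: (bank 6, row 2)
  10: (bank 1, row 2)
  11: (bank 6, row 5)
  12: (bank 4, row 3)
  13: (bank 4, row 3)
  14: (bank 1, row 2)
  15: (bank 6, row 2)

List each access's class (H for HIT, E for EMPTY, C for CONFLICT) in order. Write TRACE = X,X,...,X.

TRACE = E,H,H,H,E,E,E,C,C,E,C,C,H,H,H,C

step 0: bank5 None->0 [EMPTY]
step 1: bank5 0->0 [HIT]
step 2: bank5 0->0 [HIT]
step 3: bank5 0->0 [HIT]
step 4: bank1 None->4 [EMPTY]
step 5: bank2 None->6 [EMPTY]
step 6: bank4 None->3 [EMPTY]
step 7: bank5 0->6 [CONFLICT]
step 8: bank1 4->3 [CONFLICT]
step 9: bank6 None->2 [EMPTY]
step 10: bank1 3->2 [CONFLICT]
step 11: bank6 2->5 [CONFLICT]
step 12: bank4 3->3 [HIT]
step 13: bank4 3->3 [HIT]
step 14: bank1 2->2 [HIT]
step 15: bank6 5->2 [CONFLICT]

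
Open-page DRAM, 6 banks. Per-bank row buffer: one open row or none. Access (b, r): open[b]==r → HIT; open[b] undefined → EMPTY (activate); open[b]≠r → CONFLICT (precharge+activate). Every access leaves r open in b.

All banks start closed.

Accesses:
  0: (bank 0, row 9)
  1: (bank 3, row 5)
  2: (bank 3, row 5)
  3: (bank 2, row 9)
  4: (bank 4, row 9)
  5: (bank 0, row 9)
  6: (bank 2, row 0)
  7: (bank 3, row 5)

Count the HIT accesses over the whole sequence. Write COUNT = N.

COUNT = 3

  [0] b0 r9: no row ⇒ E
  [1] b3 r5: no row ⇒ E
  [2] b3 r5: had r5 ⇒ H
  [3] b2 r9: no row ⇒ E
  [4] b4 r9: no row ⇒ E
  [5] b0 r9: had r9 ⇒ H
  [6] b2 r0: had r9 ⇒ C
  [7] b3 r5: had r5 ⇒ H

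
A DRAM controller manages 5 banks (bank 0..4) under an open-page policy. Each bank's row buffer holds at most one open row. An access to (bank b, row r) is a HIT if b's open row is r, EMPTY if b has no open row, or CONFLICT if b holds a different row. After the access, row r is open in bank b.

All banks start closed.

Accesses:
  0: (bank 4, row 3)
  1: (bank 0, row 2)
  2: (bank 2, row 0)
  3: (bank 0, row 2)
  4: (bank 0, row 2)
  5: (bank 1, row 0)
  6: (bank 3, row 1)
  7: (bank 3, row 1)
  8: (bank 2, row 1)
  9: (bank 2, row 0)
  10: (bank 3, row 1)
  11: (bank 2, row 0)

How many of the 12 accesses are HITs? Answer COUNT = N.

  [0] b4 r3: no row ⇒ E
  [1] b0 r2: no row ⇒ E
  [2] b2 r0: no row ⇒ E
  [3] b0 r2: had r2 ⇒ H
  [4] b0 r2: had r2 ⇒ H
  [5] b1 r0: no row ⇒ E
  [6] b3 r1: no row ⇒ E
  [7] b3 r1: had r1 ⇒ H
  [8] b2 r1: had r0 ⇒ C
  [9] b2 r0: had r1 ⇒ C
  [10] b3 r1: had r1 ⇒ H
  [11] b2 r0: had r0 ⇒ H

COUNT = 5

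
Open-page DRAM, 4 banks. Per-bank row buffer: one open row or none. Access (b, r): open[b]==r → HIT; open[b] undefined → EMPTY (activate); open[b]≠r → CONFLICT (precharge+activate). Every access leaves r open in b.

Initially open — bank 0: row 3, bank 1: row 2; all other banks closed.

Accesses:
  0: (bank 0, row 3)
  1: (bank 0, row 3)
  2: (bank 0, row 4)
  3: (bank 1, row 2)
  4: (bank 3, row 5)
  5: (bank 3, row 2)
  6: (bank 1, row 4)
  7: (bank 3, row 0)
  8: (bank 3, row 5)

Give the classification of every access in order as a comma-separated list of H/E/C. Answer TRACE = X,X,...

TRACE = H,H,C,H,E,C,C,C,C

  [0] b0 r3: had r3 ⇒ H
  [1] b0 r3: had r3 ⇒ H
  [2] b0 r4: had r3 ⇒ C
  [3] b1 r2: had r2 ⇒ H
  [4] b3 r5: no row ⇒ E
  [5] b3 r2: had r5 ⇒ C
  [6] b1 r4: had r2 ⇒ C
  [7] b3 r0: had r2 ⇒ C
  [8] b3 r5: had r0 ⇒ C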